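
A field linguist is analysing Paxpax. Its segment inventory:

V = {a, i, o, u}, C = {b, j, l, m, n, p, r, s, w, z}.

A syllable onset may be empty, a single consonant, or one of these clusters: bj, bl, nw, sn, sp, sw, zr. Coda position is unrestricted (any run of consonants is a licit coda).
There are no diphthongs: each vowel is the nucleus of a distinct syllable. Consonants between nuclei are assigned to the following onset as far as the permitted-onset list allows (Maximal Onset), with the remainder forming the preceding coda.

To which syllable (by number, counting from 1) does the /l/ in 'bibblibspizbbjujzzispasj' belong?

Vowels present: i, i, i, u, i, a; each is a nucleus, giving 6 syllables.
/i…i/ gap (V1→V2): /bbl/ splits as /b/ + /bl/ (/bl/ is the longest suffix that is a licit onset).
/i…i/ gap (V2→V3): /bsp/ — longest licit onset from the right is /sp/, leaving /b/ as coda.
/i…u/ gap (V3→V4): cluster /zbbj/ — the longest permitted-onset suffix is /bj/; onset = /bj/, preceding coda = /zb/.
/u…i/ gap (V4→V5): /jzz/ — longest licit onset from the right is /z/, leaving /jz/ as coda.
/i…a/ gap (V5→V6): cluster /sp/ — /sp/ is itself a permitted onset, so the whole cluster goes right; preceding coda = ∅.
So the parse is bib.blib.spizb.bjujz.zi.spasj.
The /l/ is in the onset of syllable 2 (/blib/).

2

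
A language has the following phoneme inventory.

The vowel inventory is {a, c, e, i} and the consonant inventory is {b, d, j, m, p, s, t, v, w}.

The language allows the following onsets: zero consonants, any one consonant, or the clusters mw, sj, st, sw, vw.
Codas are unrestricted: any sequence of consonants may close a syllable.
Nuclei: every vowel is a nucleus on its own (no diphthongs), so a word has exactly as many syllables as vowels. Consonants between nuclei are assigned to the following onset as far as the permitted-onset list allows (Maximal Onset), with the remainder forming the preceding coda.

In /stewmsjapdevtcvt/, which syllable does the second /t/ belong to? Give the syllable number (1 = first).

Vowels present: e, a, e, c; each is a nucleus, giving 4 syllables.
Between /e/ (V1) and /a/ (V2): /wmsj/ — longest licit onset from the right is /sj/, leaving /wm/ as coda.
Between /a/ (V2) and /e/ (V3): /pd/; trying suffixes from longest down, /d/ is the first permitted one, so coda /p/ | onset /d/.
Between /e/ (V3) and /c/ (V4): /vt/; trying suffixes from longest down, /t/ is the first permitted one, so coda /v/ | onset /t/.
Putting it together: stewm.sjap.dev.tcvt.
The second /t/ is in the onset of syllable 4 (/tcvt/).

4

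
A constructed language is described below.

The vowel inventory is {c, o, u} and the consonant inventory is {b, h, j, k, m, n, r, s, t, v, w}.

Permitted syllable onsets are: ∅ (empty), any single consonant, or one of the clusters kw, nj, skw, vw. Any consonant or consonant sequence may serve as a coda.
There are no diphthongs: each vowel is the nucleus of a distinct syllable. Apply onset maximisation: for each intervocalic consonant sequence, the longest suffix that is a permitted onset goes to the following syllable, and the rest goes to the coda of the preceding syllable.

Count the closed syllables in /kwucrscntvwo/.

Vowels present: u, c, c, o; each is a nucleus, giving 4 syllables.
V1 /u/ – V2 /c/: hiatus — the boundary sits between the two vowels.
V2 /c/ – V3 /c/: /rs/ — longest licit onset from the right is /s/, leaving /r/ as coda.
V3 /c/ – V4 /o/: /ntvw/ — longest licit onset from the right is /vw/, leaving /nt/ as coda.
Putting it together: kwu.cr.scnt.vwo.
Classifying each syllable: /kwu/ (open), /cr/ (closed), /scnt/ (closed), /vwo/ (open).
Closed syllables: 2.

2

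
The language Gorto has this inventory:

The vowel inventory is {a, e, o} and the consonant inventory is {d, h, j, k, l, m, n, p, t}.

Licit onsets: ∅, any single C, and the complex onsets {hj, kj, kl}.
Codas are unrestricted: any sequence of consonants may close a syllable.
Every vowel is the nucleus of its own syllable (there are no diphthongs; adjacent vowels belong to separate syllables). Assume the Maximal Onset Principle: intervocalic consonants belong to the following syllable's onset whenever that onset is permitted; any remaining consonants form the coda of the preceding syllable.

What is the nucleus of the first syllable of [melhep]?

e

Vowels present: e, e; each is a nucleus, giving 2 syllables.
The first nucleus (vowel 1 from the left) is /e/.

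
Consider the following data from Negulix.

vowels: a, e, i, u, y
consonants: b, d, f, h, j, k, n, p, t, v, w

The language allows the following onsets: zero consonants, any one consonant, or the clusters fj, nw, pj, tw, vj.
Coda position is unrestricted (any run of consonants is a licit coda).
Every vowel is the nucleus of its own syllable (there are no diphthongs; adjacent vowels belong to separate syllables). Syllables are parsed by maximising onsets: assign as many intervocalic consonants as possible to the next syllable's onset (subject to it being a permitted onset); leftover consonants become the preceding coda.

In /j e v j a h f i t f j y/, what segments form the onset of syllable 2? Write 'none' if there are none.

Vowels present: e, a, i, y; each is a nucleus, giving 4 syllables.
σ1/σ2 boundary: /vj/ is a licit onset in full, so it all attaches to the next syllable.
σ2/σ3 boundary: cluster /hf/ — the longest permitted-onset suffix is /f/; onset = /f/, preceding coda = /h/.
σ3/σ4 boundary: /tfj/ splits as /t/ + /fj/ (/fj/ is the longest suffix that is a licit onset).
Syllabification: je.vjah.fit.fjy.
Syllable 2 is /vjah/: onset /vj/, nucleus /a/, coda /h/.

vj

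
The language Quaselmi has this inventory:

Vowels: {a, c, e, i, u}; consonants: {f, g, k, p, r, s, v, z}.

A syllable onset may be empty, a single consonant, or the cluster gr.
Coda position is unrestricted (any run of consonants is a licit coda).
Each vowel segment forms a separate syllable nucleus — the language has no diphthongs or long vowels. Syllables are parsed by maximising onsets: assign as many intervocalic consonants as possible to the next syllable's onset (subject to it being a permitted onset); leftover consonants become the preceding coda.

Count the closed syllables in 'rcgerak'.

The vowels are c, e, a — 3 nuclei, so 3 syllables.
Between /c/ (V1) and /e/ (V2): /g/ → onset of the next syllable (single consonants are always licit onsets).
Between /e/ (V2) and /a/ (V3): just /r/ — single C goes to the following onset.
So the parse is rc.ge.rak.
Classifying each syllable: /rc/ (open), /ge/ (open), /rak/ (closed).
Closed syllables: 1.

1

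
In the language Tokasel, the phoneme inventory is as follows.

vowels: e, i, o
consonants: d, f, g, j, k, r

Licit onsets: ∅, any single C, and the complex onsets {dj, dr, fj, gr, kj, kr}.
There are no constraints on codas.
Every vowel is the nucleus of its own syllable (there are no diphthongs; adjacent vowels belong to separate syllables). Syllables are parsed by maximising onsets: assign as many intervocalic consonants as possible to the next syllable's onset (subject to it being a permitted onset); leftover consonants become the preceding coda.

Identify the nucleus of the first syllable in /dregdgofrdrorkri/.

Vowels present: e, o, o, i; each is a nucleus, giving 4 syllables.
The first nucleus (vowel 1 from the left) is /e/.

e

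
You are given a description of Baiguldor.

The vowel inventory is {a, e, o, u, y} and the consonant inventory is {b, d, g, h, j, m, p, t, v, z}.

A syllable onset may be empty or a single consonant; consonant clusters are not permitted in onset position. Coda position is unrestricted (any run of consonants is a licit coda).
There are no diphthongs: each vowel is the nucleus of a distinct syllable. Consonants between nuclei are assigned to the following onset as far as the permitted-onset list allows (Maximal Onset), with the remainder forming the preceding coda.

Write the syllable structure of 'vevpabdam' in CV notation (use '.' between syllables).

Vowels present: e, a, a; each is a nucleus, giving 3 syllables.
/e…a/ gap (V1→V2): cluster /vp/ — the longest permitted-onset suffix is /p/; onset = /p/, preceding coda = /v/.
/a…a/ gap (V2→V3): /bd/ — longest licit onset from the right is /d/, leaving /b/ as coda.
Syllabification: vev.pab.dam.
Mapping each syllable to C/V: /vev/ → CVC, /pab/ → CVC, /dam/ → CVC.

CVC.CVC.CVC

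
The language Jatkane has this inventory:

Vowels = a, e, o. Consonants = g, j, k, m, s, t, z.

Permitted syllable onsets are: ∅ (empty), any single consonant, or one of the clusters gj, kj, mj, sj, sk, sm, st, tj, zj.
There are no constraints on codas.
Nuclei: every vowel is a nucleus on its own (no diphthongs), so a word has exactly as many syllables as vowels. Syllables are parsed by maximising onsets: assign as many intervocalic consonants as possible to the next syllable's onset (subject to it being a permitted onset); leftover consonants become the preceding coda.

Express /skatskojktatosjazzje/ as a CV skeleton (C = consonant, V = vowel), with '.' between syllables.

CCVC.CCVCC.CV.CV.CCVC.CCV

The vowels are a, o, a, o, a, e — 6 nuclei, so 6 syllables.
σ1/σ2 boundary: /tsk/ — longest licit onset from the right is /sk/, leaving /t/ as coda.
σ2/σ3 boundary: /jkt/ splits as /jk/ + /t/ (/t/ is the longest suffix that is a licit onset).
σ3/σ4 boundary: just /t/ — single C goes to the following onset.
σ4/σ5 boundary: /sj/ is a licit onset in full, so it all attaches to the next syllable.
σ5/σ6 boundary: cluster /zzj/ — the longest permitted-onset suffix is /zj/; onset = /zj/, preceding coda = /z/.
Putting it together: skat.skojk.ta.to.sjaz.zje.
Mapping each syllable to C/V: /skat/ → CCVC, /skojk/ → CCVCC, /ta/ → CV, /to/ → CV, /sjaz/ → CCVC, /zje/ → CCV.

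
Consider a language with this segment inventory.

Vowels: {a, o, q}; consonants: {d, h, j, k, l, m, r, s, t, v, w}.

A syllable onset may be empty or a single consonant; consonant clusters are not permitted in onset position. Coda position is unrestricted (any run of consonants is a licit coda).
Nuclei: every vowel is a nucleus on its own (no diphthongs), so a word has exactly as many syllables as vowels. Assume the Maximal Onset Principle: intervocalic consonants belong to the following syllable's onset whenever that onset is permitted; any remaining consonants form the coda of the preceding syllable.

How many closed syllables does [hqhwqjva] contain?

2

The vowels are q, q, a — 3 nuclei, so 3 syllables.
Between /q/ (V1) and /q/ (V2): /hw/ — longest licit onset from the right is /w/, leaving /h/ as coda.
Between /q/ (V2) and /a/ (V3): cluster /jv/ — the longest permitted-onset suffix is /v/; onset = /v/, preceding coda = /j/.
So the parse is hqh.wqj.va.
Classifying each syllable: /hqh/ (closed), /wqj/ (closed), /va/ (open).
Closed syllables: 2.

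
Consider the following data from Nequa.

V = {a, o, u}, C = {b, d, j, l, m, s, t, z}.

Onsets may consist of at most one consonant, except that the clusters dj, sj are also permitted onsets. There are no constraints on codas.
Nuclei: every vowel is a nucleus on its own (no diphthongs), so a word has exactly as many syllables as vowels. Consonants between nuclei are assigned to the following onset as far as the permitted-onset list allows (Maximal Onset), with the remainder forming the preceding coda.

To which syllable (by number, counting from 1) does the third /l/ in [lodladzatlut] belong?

4

Nuclei (vowels): o, a, a, u → 4 syllables.
/o…a/ gap (V1→V2): cluster /dl/ — the longest permitted-onset suffix is /l/; onset = /l/, preceding coda = /d/.
/a…a/ gap (V2→V3): /dz/; trying suffixes from longest down, /z/ is the first permitted one, so coda /d/ | onset /z/.
/a…u/ gap (V3→V4): cluster /tl/ — the longest permitted-onset suffix is /l/; onset = /l/, preceding coda = /t/.
Putting it together: lod.lad.zat.lut.
The third /l/ is in the onset of syllable 4 (/lut/).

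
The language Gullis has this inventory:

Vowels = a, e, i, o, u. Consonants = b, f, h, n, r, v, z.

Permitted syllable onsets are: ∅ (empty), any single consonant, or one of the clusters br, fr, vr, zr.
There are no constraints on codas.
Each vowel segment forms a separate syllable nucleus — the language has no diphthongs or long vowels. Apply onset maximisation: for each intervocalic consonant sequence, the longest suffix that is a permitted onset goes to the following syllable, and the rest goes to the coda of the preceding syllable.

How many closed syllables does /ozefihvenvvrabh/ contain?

Nuclei (vowels): o, e, i, e, a → 5 syllables.
σ1/σ2 boundary: just /z/ — single C goes to the following onset.
σ2/σ3 boundary: /f/ → onset of the next syllable (single consonants are always licit onsets).
σ3/σ4 boundary: /hv/; trying suffixes from longest down, /v/ is the first permitted one, so coda /h/ | onset /v/.
σ4/σ5 boundary: cluster /nvvr/ — the longest permitted-onset suffix is /vr/; onset = /vr/, preceding coda = /nv/.
So the parse is o.ze.fih.venv.vrabh.
Classifying each syllable: /o/ (open), /ze/ (open), /fih/ (closed), /venv/ (closed), /vrabh/ (closed).
Closed syllables: 3.

3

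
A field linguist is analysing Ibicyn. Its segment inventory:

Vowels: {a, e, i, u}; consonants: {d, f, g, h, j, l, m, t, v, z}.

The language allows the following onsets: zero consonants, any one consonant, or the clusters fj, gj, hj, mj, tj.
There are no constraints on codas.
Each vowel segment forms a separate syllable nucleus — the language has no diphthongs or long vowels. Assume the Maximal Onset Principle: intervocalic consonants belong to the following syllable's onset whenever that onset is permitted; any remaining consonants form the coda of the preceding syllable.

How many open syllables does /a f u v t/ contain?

Nuclei (vowels): a, u → 2 syllables.
V1 /a/ – V2 /u/: /f/ is a single consonant, so it becomes the next onset.
Syllabification: a.fuvt.
Classifying each syllable: /a/ (open), /fuvt/ (closed).
Open syllables: 1.

1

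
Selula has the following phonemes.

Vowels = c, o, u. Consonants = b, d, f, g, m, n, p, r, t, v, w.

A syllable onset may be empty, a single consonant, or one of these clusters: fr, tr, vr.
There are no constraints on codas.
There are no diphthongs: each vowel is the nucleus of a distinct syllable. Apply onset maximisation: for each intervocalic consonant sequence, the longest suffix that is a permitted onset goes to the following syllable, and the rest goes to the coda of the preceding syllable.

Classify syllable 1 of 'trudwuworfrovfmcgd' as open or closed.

closed

The vowels are u, u, o, o, c — 5 nuclei, so 5 syllables.
Between /u/ (V1) and /u/ (V2): /dw/; trying suffixes from longest down, /w/ is the first permitted one, so coda /d/ | onset /w/.
Between /u/ (V2) and /o/ (V3): /w/ is a single consonant, so it becomes the next onset.
Between /o/ (V3) and /o/ (V4): /rfr/ splits as /r/ + /fr/ (/fr/ is the longest suffix that is a licit onset).
Between /o/ (V4) and /c/ (V5): /vfm/ splits as /vf/ + /m/ (/m/ is the longest suffix that is a licit onset).
Putting it together: trud.wu.wor.frovf.mcgd.
Syllable 1 is /trud/ with coda /d/, so it is closed.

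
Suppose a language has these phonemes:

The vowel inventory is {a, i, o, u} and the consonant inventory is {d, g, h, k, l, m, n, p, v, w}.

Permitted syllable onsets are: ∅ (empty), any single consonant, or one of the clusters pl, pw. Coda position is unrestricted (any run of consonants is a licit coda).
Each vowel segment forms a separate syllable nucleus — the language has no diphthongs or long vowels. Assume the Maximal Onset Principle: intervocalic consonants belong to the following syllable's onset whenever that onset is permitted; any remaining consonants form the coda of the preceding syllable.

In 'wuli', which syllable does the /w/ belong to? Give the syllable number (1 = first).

1

Nuclei (vowels): u, i → 2 syllables.
V1 /u/ – V2 /i/: just /l/ — single C goes to the following onset.
So the parse is wu.li.
The /w/ is in the onset of syllable 1 (/wu/).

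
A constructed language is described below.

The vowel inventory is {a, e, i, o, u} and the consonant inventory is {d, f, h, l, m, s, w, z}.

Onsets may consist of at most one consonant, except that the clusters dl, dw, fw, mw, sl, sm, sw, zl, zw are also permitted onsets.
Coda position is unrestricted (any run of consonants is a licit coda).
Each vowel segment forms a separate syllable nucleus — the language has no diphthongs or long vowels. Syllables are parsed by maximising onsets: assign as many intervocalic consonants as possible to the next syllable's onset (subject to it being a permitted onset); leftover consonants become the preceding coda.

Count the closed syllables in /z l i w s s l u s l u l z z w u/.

2

Nuclei (vowels): i, u, u, u → 4 syllables.
/i…u/ gap (V1→V2): cluster /wssl/ — the longest permitted-onset suffix is /sl/; onset = /sl/, preceding coda = /ws/.
/u…u/ gap (V2→V3): cluster /sl/ — /sl/ is itself a permitted onset, so the whole cluster goes right; preceding coda = ∅.
/u…u/ gap (V3→V4): /lzzw/; trying suffixes from longest down, /zw/ is the first permitted one, so coda /lz/ | onset /zw/.
So the parse is zliws.slu.slulz.zwu.
Classifying each syllable: /zliws/ (closed), /slu/ (open), /slulz/ (closed), /zwu/ (open).
Closed syllables: 2.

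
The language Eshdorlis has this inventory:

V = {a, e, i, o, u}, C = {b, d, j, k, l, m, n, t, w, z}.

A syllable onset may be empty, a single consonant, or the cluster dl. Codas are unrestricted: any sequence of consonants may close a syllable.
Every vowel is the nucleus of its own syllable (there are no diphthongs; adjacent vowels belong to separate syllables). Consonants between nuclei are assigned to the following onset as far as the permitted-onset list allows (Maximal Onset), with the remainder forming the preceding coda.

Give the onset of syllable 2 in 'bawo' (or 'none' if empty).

The vowels are a, o — 2 nuclei, so 2 syllables.
σ1/σ2 boundary: /w/ is a single consonant, so it becomes the next onset.
Putting it together: ba.wo.
Syllable 2 is /wo/: onset /w/, nucleus /o/, coda ∅.

w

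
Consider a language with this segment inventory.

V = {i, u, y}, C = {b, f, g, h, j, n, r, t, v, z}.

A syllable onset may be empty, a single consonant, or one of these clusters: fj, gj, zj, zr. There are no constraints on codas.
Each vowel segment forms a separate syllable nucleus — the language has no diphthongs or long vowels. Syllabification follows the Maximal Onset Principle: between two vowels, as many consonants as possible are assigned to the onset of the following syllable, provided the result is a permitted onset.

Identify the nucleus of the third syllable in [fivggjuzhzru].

u

Nuclei (vowels): i, u, u → 3 syllables.
The third nucleus (vowel 3 from the left) is /u/.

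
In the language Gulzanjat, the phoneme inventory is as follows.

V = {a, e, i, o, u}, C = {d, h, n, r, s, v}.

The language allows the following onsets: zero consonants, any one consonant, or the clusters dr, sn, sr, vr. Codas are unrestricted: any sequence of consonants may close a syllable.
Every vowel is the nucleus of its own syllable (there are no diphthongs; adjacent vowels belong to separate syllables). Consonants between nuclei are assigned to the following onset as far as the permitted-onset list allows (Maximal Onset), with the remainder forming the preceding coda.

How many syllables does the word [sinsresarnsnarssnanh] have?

5

Nuclei (vowels): i, e, a, a, a → 5 syllables.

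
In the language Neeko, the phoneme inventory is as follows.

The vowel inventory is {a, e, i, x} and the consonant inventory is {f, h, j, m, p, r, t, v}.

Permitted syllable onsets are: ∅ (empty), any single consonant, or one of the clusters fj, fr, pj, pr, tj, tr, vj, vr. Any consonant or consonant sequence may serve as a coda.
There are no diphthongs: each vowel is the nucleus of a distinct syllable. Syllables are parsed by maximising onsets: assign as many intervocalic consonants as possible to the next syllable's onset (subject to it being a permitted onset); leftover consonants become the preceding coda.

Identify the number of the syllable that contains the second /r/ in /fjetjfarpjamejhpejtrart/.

Vowels present: e, a, a, e, e, a; each is a nucleus, giving 6 syllables.
Between /e/ (V1) and /a/ (V2): /tjf/; trying suffixes from longest down, /f/ is the first permitted one, so coda /tj/ | onset /f/.
Between /a/ (V2) and /a/ (V3): cluster /rpj/ — the longest permitted-onset suffix is /pj/; onset = /pj/, preceding coda = /r/.
Between /a/ (V3) and /e/ (V4): /m/ → onset of the next syllable (single consonants are always licit onsets).
Between /e/ (V4) and /e/ (V5): cluster /jhp/ — the longest permitted-onset suffix is /p/; onset = /p/, preceding coda = /jh/.
Between /e/ (V5) and /a/ (V6): cluster /jtr/ — the longest permitted-onset suffix is /tr/; onset = /tr/, preceding coda = /j/.
So the parse is fjetj.far.pja.mejh.pej.trart.
The second /r/ is in the onset of syllable 6 (/trart/).

6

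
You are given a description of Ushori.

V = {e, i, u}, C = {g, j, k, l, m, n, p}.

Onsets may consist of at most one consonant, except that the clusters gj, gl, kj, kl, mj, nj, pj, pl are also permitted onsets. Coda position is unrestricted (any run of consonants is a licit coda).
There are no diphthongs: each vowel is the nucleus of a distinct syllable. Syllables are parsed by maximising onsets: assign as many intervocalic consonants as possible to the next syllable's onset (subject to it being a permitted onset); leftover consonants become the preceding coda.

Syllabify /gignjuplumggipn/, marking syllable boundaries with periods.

gig.nju.plumg.gipn

Nuclei (vowels): i, u, u, i → 4 syllables.
/i…u/ gap (V1→V2): cluster /gnj/ — the longest permitted-onset suffix is /nj/; onset = /nj/, preceding coda = /g/.
/u…u/ gap (V2→V3): cluster /pl/ — /pl/ is itself a permitted onset, so the whole cluster goes right; preceding coda = ∅.
/u…i/ gap (V3→V4): /mgg/; trying suffixes from longest down, /g/ is the first permitted one, so coda /mg/ | onset /g/.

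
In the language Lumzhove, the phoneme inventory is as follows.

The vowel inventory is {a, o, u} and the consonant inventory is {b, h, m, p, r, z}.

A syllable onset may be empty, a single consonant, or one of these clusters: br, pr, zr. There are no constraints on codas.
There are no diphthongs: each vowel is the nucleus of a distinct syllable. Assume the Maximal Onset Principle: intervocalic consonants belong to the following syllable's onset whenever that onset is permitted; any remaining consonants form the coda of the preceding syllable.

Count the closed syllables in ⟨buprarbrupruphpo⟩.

2

Nuclei (vowels): u, a, u, u, o → 5 syllables.
Between /u/ (V1) and /a/ (V2): /pr/ is a licit onset in full, so it all attaches to the next syllable.
Between /a/ (V2) and /u/ (V3): cluster /rbr/ — the longest permitted-onset suffix is /br/; onset = /br/, preceding coda = /r/.
Between /u/ (V3) and /u/ (V4): /pr/ — entire cluster is a permitted onset → onset /pr/, coda ∅.
Between /u/ (V4) and /o/ (V5): /php/ — longest licit onset from the right is /p/, leaving /ph/ as coda.
Putting it together: bu.prar.bru.pruph.po.
Classifying each syllable: /bu/ (open), /prar/ (closed), /bru/ (open), /pruph/ (closed), /po/ (open).
Closed syllables: 2.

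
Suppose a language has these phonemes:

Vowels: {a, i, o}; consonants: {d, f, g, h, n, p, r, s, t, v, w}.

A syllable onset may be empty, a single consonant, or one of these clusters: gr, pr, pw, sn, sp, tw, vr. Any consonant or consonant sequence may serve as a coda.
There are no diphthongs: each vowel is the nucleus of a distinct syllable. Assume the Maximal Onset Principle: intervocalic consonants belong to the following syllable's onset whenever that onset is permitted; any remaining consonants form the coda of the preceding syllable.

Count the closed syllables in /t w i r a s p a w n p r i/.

1

The vowels are i, a, a, i — 4 nuclei, so 4 syllables.
V1 /i/ – V2 /a/: /r/ → onset of the next syllable (single consonants are always licit onsets).
V2 /a/ – V3 /a/: cluster /sp/ — /sp/ is itself a permitted onset, so the whole cluster goes right; preceding coda = ∅.
V3 /a/ – V4 /i/: /wnpr/; trying suffixes from longest down, /pr/ is the first permitted one, so coda /wn/ | onset /pr/.
Result: twi.ra.spawn.pri.
Classifying each syllable: /twi/ (open), /ra/ (open), /spawn/ (closed), /pri/ (open).
Closed syllables: 1.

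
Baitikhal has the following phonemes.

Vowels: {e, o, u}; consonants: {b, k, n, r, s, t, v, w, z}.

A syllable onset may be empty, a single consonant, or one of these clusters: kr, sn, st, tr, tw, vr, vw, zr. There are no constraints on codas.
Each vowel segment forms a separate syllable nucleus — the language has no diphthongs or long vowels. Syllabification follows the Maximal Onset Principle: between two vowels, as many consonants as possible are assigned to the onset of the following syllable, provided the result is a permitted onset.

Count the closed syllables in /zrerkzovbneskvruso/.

3

Nuclei (vowels): e, o, e, u, o → 5 syllables.
/e…o/ gap (V1→V2): cluster /rkz/ — the longest permitted-onset suffix is /z/; onset = /z/, preceding coda = /rk/.
/o…e/ gap (V2→V3): /vbn/; trying suffixes from longest down, /n/ is the first permitted one, so coda /vb/ | onset /n/.
/e…u/ gap (V3→V4): /skvr/; trying suffixes from longest down, /vr/ is the first permitted one, so coda /sk/ | onset /vr/.
/u…o/ gap (V4→V5): just /s/ — single C goes to the following onset.
Result: zrerk.zovb.nesk.vru.so.
Classifying each syllable: /zrerk/ (closed), /zovb/ (closed), /nesk/ (closed), /vru/ (open), /so/ (open).
Closed syllables: 3.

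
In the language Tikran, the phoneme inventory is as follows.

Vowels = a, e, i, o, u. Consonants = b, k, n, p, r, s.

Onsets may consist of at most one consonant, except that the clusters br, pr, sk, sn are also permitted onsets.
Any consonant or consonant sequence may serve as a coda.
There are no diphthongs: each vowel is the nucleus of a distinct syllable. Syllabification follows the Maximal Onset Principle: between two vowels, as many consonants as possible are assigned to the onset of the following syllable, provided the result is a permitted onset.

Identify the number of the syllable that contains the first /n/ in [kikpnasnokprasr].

2

The vowels are i, a, o, a — 4 nuclei, so 4 syllables.
V1 /i/ – V2 /a/: /kpn/ — longest licit onset from the right is /n/, leaving /kp/ as coda.
V2 /a/ – V3 /o/: /sn/ — entire cluster is a permitted onset → onset /sn/, coda ∅.
V3 /o/ – V4 /a/: /kpr/ — longest licit onset from the right is /pr/, leaving /k/ as coda.
Putting it together: kikp.na.snok.prasr.
The first /n/ is in the onset of syllable 2 (/na/).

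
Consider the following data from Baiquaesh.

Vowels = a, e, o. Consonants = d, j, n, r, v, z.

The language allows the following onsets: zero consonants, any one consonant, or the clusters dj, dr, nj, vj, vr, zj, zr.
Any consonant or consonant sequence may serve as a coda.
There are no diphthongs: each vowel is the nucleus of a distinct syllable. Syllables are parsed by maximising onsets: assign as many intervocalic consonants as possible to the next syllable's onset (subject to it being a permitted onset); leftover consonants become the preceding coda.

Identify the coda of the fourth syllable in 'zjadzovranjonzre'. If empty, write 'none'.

n

Nuclei (vowels): a, o, a, o, e → 5 syllables.
σ1/σ2 boundary: /dz/ splits as /d/ + /z/ (/z/ is the longest suffix that is a licit onset).
σ2/σ3 boundary: /vr/ — entire cluster is a permitted onset → onset /vr/, coda ∅.
σ3/σ4 boundary: cluster /nj/ — /nj/ is itself a permitted onset, so the whole cluster goes right; preceding coda = ∅.
σ4/σ5 boundary: /nzr/ splits as /n/ + /zr/ (/zr/ is the longest suffix that is a licit onset).
Result: zjad.zo.vra.njon.zre.
Syllable 4 is /njon/: onset /nj/, nucleus /o/, coda /n/.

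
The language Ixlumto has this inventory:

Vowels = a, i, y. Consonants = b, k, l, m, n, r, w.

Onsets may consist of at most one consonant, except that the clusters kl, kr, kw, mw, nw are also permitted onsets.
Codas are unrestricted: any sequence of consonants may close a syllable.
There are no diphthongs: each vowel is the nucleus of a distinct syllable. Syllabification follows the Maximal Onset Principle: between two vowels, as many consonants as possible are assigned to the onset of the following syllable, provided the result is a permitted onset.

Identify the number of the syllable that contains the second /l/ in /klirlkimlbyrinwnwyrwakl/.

Vowels present: i, i, y, i, y, a; each is a nucleus, giving 6 syllables.
Between /i/ (V1) and /i/ (V2): cluster /rlk/ — the longest permitted-onset suffix is /k/; onset = /k/, preceding coda = /rl/.
Between /i/ (V2) and /y/ (V3): /mlb/ splits as /ml/ + /b/ (/b/ is the longest suffix that is a licit onset).
Between /y/ (V3) and /i/ (V4): just /r/ — single C goes to the following onset.
Between /i/ (V4) and /y/ (V5): /nwnw/; trying suffixes from longest down, /nw/ is the first permitted one, so coda /nw/ | onset /nw/.
Between /y/ (V5) and /a/ (V6): /rw/ — longest licit onset from the right is /w/, leaving /r/ as coda.
So the parse is klirl.kiml.by.rinw.nwyr.wakl.
The second /l/ is in the coda of syllable 1 (/klirl/).

1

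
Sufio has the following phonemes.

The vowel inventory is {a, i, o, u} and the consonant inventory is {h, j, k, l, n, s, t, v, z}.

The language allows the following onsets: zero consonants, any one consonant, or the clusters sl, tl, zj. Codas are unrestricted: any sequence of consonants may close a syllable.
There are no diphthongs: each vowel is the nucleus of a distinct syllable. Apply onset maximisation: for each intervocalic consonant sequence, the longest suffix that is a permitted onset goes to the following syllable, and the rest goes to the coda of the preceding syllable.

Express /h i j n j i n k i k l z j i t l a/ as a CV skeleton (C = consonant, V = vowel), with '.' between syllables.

Nuclei (vowels): i, i, i, i, a → 5 syllables.
σ1/σ2 boundary: /jnj/ splits as /jn/ + /j/ (/j/ is the longest suffix that is a licit onset).
σ2/σ3 boundary: /nk/; trying suffixes from longest down, /k/ is the first permitted one, so coda /n/ | onset /k/.
σ3/σ4 boundary: /klzj/ splits as /kl/ + /zj/ (/zj/ is the longest suffix that is a licit onset).
σ4/σ5 boundary: /tl/ is a licit onset in full, so it all attaches to the next syllable.
Result: hijn.jin.kikl.zji.tla.
Mapping each syllable to C/V: /hijn/ → CVCC, /jin/ → CVC, /kikl/ → CVCC, /zji/ → CCV, /tla/ → CCV.

CVCC.CVC.CVCC.CCV.CCV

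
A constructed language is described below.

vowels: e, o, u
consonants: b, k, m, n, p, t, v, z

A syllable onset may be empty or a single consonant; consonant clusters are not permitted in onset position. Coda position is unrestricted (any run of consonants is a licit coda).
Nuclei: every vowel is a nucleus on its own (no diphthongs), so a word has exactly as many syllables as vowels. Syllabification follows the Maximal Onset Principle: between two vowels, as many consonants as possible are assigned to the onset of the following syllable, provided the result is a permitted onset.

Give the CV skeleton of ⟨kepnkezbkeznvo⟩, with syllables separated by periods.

Nuclei (vowels): e, e, e, o → 4 syllables.
σ1/σ2 boundary: /pnk/; trying suffixes from longest down, /k/ is the first permitted one, so coda /pn/ | onset /k/.
σ2/σ3 boundary: /zbk/ splits as /zb/ + /k/ (/k/ is the longest suffix that is a licit onset).
σ3/σ4 boundary: /znv/ — longest licit onset from the right is /v/, leaving /zn/ as coda.
Syllabification: kepn.kezb.kezn.vo.
Mapping each syllable to C/V: /kepn/ → CVCC, /kezb/ → CVCC, /kezn/ → CVCC, /vo/ → CV.

CVCC.CVCC.CVCC.CV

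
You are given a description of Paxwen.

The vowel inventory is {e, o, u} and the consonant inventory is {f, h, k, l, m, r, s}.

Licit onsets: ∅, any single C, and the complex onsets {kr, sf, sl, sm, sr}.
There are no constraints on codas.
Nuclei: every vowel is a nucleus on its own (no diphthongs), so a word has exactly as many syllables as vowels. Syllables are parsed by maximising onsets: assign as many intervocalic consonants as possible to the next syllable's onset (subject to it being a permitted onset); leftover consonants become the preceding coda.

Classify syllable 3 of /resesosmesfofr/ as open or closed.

Vowels present: e, e, o, e, o; each is a nucleus, giving 5 syllables.
Between /e/ (V1) and /e/ (V2): just /s/ — single C goes to the following onset.
Between /e/ (V2) and /o/ (V3): just /s/ — single C goes to the following onset.
Between /o/ (V3) and /e/ (V4): /sm/ — entire cluster is a permitted onset → onset /sm/, coda ∅.
Between /e/ (V4) and /o/ (V5): cluster /sf/ — /sf/ is itself a permitted onset, so the whole cluster goes right; preceding coda = ∅.
Result: re.se.so.sme.sfofr.
Syllable 3 is /so/; it ends in its nucleus with no coda, so it is open.

open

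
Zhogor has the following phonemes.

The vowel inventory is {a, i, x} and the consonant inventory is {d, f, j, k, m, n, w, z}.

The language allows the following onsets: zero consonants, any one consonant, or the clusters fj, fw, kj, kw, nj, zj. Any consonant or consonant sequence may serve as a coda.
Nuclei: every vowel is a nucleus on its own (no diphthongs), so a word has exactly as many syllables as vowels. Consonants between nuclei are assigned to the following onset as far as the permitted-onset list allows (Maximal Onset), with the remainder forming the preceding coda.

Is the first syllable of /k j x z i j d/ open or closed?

Nuclei (vowels): x, i → 2 syllables.
σ1/σ2 boundary: just /z/ — single C goes to the following onset.
So the parse is kjx.zijd.
Syllable 1 is /kjx/; it ends in its nucleus with no coda, so it is open.

open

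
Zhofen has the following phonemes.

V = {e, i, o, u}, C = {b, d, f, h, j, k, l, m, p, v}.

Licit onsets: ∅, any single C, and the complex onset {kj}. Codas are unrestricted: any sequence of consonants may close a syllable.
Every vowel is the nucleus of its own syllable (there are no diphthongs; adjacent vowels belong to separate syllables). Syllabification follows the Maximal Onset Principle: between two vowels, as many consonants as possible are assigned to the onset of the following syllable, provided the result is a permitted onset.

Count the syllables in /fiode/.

3

Nuclei (vowels): i, o, e → 3 syllables.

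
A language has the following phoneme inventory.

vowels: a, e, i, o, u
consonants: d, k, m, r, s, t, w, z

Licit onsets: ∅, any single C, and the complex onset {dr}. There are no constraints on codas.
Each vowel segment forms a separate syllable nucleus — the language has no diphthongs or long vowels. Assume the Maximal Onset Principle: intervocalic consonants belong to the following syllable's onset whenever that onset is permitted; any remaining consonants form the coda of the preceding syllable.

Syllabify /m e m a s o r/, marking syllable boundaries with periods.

me.ma.sor

The vowels are e, a, o — 3 nuclei, so 3 syllables.
V1 /e/ – V2 /a/: /m/ is a single consonant, so it becomes the next onset.
V2 /a/ – V3 /o/: /s/ is a single consonant, so it becomes the next onset.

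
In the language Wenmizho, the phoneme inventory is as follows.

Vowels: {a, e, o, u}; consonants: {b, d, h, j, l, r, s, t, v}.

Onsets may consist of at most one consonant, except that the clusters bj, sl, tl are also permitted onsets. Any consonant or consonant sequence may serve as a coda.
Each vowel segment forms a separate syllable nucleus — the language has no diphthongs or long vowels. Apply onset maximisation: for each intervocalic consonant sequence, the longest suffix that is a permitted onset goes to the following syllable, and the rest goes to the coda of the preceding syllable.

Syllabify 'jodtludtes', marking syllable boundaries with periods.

jod.tlud.tes

Nuclei (vowels): o, u, e → 3 syllables.
/o…u/ gap (V1→V2): /dtl/; trying suffixes from longest down, /tl/ is the first permitted one, so coda /d/ | onset /tl/.
/u…e/ gap (V2→V3): /dt/; trying suffixes from longest down, /t/ is the first permitted one, so coda /d/ | onset /t/.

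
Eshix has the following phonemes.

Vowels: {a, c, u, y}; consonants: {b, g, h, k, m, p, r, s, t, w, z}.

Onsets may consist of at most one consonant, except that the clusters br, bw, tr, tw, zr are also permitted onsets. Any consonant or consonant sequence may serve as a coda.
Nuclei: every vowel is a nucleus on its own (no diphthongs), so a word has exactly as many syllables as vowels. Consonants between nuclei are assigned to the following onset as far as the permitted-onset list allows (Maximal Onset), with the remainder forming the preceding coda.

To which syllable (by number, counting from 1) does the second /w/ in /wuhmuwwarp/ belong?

2

Vowels present: u, u, a; each is a nucleus, giving 3 syllables.
/u…u/ gap (V1→V2): cluster /hm/ — the longest permitted-onset suffix is /m/; onset = /m/, preceding coda = /h/.
/u…a/ gap (V2→V3): /ww/; trying suffixes from longest down, /w/ is the first permitted one, so coda /w/ | onset /w/.
So the parse is wuh.muw.warp.
The second /w/ is in the coda of syllable 2 (/muw/).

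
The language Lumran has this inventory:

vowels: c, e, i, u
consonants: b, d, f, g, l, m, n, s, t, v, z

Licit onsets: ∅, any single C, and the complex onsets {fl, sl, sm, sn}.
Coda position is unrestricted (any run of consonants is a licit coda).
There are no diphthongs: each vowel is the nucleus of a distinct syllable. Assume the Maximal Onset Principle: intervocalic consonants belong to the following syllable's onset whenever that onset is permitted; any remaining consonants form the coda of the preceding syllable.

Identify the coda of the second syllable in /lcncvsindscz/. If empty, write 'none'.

v

The vowels are c, c, i, c — 4 nuclei, so 4 syllables.
V1 /c/ – V2 /c/: just /n/ — single C goes to the following onset.
V2 /c/ – V3 /i/: cluster /vs/ — the longest permitted-onset suffix is /s/; onset = /s/, preceding coda = /v/.
V3 /i/ – V4 /c/: /nds/ splits as /nd/ + /s/ (/s/ is the longest suffix that is a licit onset).
Putting it together: lc.ncv.sind.scz.
Syllable 2 is /ncv/: onset /n/, nucleus /c/, coda /v/.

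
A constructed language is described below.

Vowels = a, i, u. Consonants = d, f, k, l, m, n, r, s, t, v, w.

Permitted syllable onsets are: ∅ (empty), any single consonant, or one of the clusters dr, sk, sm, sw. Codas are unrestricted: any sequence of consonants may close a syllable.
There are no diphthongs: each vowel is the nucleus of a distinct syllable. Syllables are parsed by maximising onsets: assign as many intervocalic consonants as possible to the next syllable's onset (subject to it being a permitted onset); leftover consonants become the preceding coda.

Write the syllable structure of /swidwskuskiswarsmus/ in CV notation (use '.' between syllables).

Vowels present: i, u, i, a, u; each is a nucleus, giving 5 syllables.
Between /i/ (V1) and /u/ (V2): /dwsk/ — longest licit onset from the right is /sk/, leaving /dw/ as coda.
Between /u/ (V2) and /i/ (V3): /sk/ — entire cluster is a permitted onset → onset /sk/, coda ∅.
Between /i/ (V3) and /a/ (V4): cluster /sw/ — /sw/ is itself a permitted onset, so the whole cluster goes right; preceding coda = ∅.
Between /a/ (V4) and /u/ (V5): /rsm/ — longest licit onset from the right is /sm/, leaving /r/ as coda.
Syllabification: swidw.sku.ski.swar.smus.
Mapping each syllable to C/V: /swidw/ → CCVCC, /sku/ → CCV, /ski/ → CCV, /swar/ → CCVC, /smus/ → CCVC.

CCVCC.CCV.CCV.CCVC.CCVC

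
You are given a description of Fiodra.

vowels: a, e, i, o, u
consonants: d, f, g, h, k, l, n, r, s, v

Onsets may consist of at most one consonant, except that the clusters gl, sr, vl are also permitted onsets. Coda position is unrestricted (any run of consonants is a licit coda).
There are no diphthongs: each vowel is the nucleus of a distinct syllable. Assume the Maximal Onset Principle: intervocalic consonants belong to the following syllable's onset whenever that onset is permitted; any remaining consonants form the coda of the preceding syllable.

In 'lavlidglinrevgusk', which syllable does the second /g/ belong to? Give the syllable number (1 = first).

5

Nuclei (vowels): a, i, i, e, u → 5 syllables.
σ1/σ2 boundary: cluster /vl/ — /vl/ is itself a permitted onset, so the whole cluster goes right; preceding coda = ∅.
σ2/σ3 boundary: /dgl/ — longest licit onset from the right is /gl/, leaving /d/ as coda.
σ3/σ4 boundary: cluster /nr/ — the longest permitted-onset suffix is /r/; onset = /r/, preceding coda = /n/.
σ4/σ5 boundary: cluster /vg/ — the longest permitted-onset suffix is /g/; onset = /g/, preceding coda = /v/.
Putting it together: la.vlid.glin.rev.gusk.
The second /g/ is in the onset of syllable 5 (/gusk/).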